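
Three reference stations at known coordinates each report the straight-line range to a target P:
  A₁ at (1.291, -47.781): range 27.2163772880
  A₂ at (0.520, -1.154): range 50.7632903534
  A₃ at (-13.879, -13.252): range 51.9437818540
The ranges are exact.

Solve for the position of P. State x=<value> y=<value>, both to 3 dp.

x=28.201 y=-43.706

eq1: (x − 1.291)² + (y + 47.781)² = 27.2163772880²
eq2: (x − 0.520)² + (y + 1.154)² = 50.7632903534²
eq3: (x + 13.879)² + (y + 13.252)² = 51.9437818540²
eq3−eq2, eq3−eq1 (x²,y² cancel):
  28.798·x + 24.196·y = -245.395203
  30.340·x − 69.058·y = 3873.873778
det = 28.798·-69.058 − 24.196·30.340 = -2722.838924
x = (-245.395203·-69.058 − 24.196·3873.873778) / -2722.838924 = 28.200621
y = (28.798·3873.873778 − -245.395203·30.340) / -2722.838924 = -43.706261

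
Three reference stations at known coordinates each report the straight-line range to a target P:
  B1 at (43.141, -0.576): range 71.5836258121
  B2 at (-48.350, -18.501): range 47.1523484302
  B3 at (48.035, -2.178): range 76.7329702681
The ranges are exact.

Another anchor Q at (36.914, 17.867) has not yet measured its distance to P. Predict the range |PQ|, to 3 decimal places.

eq1: (x − 43.141)² + (y + 0.576)² = 71.5836258121²
eq2: (x + 48.350)² + (y + 18.501)² = 47.1523484302²
eq3: (x − 48.035)² + (y + 2.178)² = 76.7329702681²
eq3−eq2, eq3−eq1 (x²,y² cancel):
  -192.770·x − 32.646·y = 4032.509356
  -9.788·x + 3.204·y = 313.105990
det = -192.770·3.204 − -32.646·-9.788 = -937.174128
x = (4032.509356·3.204 − -32.646·313.105990) / -937.174128 = -24.693189
y = (-192.770·313.105990 − 4032.509356·-9.788) / -937.174128 = 22.287470
|P − Q| = √((-24.693189 − 36.914)² + (22.287470 − 17.867)²) = 61.765576

61.766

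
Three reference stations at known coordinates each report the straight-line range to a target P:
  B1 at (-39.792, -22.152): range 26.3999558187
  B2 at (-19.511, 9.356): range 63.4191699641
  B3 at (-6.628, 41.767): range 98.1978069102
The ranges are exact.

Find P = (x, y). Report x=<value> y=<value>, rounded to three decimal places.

x=-48.352 y=-47.126

eq1: (x + 39.792)² + (y + 22.152)² = 26.3999558187²
eq2: (x + 19.511)² + (y − 9.356)² = 63.4191699641²
eq3: (x + 6.628)² + (y − 41.767)² = 98.1978069102²
eq2−eq1, eq2−eq3 (x²,y² cancel):
  -40.562·x − 63.016·y = 4930.933963
  25.766·x + 64.822·y = -4300.619347
det = -40.562·64.822 − -63.016·25.766 = -1005.639708
x = (4930.933963·64.822 − -63.016·-4300.619347) / -1005.639708 = -48.352479
y = (-40.562·-4300.619347 − 4930.933963·25.766) / -1005.639708 = -47.125503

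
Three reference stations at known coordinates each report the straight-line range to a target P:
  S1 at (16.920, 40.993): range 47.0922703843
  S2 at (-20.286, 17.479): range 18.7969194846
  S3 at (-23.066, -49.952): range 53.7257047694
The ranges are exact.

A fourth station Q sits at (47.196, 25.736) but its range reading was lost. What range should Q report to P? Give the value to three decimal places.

61.496

eq1: (x − 16.920)² + (y − 40.993)² = 47.0922703843²
eq2: (x + 20.286)² + (y − 17.479)² = 18.7969194846²
eq3: (x + 23.066)² + (y + 49.952)² = 53.7257047694²
eq3−eq1, eq3−eq2 (x²,y² cancel):
  79.972·x + 181.890·y = -391.760788
  5.560·x + 134.862·y = 222.921748
det = 79.972·134.862 − 181.890·5.560 = 9773.875464
x = (-391.760788·134.862 − 181.890·222.921748) / 9773.875464 = -9.554130
y = (79.972·222.921748 − -391.760788·5.560) / 9773.875464 = 2.046853
|P − Q| = √((-9.554130 − 47.196)² + (2.046853 − 25.736)²) = 61.495959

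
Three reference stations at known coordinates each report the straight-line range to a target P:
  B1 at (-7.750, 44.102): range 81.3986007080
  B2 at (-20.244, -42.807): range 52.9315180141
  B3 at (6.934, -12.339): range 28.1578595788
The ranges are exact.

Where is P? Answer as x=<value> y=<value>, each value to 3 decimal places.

x=30.501 y=-27.749

eq1: (x + 7.750)² + (y − 44.102)² = 81.3986007080²
eq2: (x + 20.244)² + (y + 42.807)² = 52.9315180141²
eq3: (x − 6.934)² + (y + 12.339)² = 28.1578595788²
eq3−eq1, eq3−eq2 (x²,y² cancel):
  -29.368·x + 112.882·y = -4028.149514
  -54.356·x − 60.936·y = 33.046965
det = -29.368·-60.936 − 112.882·-54.356 = 7925.382440
x = (-4028.149514·-60.936 − 112.882·33.046965) / 7925.382440 = 30.500599
y = (-29.368·33.046965 − -4028.149514·-54.356) / 7925.382440 = -27.749401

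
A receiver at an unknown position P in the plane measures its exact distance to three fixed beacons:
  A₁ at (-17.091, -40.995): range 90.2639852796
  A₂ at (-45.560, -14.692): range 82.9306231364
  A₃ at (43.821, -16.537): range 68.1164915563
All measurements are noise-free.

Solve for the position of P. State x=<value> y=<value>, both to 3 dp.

x=12.881 y=44.147

eq1: (x + 17.091)² + (y + 40.995)² = 90.2639852796²
eq2: (x + 45.560)² + (y + 14.692)² = 82.9306231364²
eq3: (x − 43.821)² + (y + 16.537)² = 68.1164915563²
eq2−eq3, eq2−eq1 (x²,y² cancel):
  178.762·x − 3.690·y = 2139.815778
  56.938·x − 52.606·y = -1588.974943
det = 178.762·-52.606 − -3.690·56.938 = -9193.852552
x = (2139.815778·-52.606 − -3.690·-1588.974943) / -9193.852552 = 12.881484
y = (178.762·-1588.974943 − 2139.815778·56.938) / -9193.852552 = 44.147453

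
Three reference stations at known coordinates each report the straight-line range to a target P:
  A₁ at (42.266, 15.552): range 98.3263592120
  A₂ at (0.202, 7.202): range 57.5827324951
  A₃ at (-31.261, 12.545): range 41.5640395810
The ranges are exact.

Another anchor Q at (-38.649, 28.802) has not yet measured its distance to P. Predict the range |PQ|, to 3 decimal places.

eq1: (x − 42.266)² + (y − 15.552)² = 98.3263592120²
eq2: (x − 0.202)² + (y − 7.202)² = 57.5827324951²
eq3: (x + 31.261)² + (y − 12.545)² = 41.5640395810²
eq2−eq1, eq2−eq3 (x²,y² cancel):
  84.128·x + 16.700·y = -4375.931982
  -62.926·x + 10.686·y = 2670.919233
det = 84.128·10.686 − 16.700·-62.926 = 1949.856008
x = (-4375.931982·10.686 − 16.700·2670.919233) / 1949.856008 = -46.857594
y = (84.128·2670.919233 − -4375.931982·-62.926) / 1949.856008 = -25.981817
|P − Q| = √((-46.857594 − -38.649)² + (-25.981817 − 28.802)²) = 55.395376

55.395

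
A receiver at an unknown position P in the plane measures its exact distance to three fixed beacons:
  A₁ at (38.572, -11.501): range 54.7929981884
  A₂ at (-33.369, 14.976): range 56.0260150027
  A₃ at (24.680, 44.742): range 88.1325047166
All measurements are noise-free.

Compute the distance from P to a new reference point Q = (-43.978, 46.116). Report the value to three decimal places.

88.831

eq1: (x − 38.572)² + (y + 11.501)² = 54.7929981884²
eq2: (x + 33.369)² + (y − 14.976)² = 56.0260150027²
eq3: (x − 24.680)² + (y − 44.742)² = 88.1325047166²
eq3−eq1, eq3−eq2 (x²,y² cancel):
  27.784·x − 112.486·y = 3774.188958
  -116.098·x − 59.532·y = 3355.245804
det = 27.784·-59.532 − -112.486·-116.098 = -14713.436716
x = (3774.188958·-59.532 − -112.486·3355.245804) / -14713.436716 = -10.380523
y = (27.784·3355.245804 − 3774.188958·-116.098) / -14713.436716 = -36.116507
|P − Q| = √((-10.380523 − -43.978)² + (-36.116507 − 46.116)²) = 88.831164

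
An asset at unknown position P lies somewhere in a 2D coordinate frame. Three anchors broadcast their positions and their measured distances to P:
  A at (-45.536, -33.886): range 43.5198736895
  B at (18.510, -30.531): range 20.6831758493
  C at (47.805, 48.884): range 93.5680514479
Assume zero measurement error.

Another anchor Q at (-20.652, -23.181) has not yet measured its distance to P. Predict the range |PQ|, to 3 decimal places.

19.776

eq1: (x + 45.536)² + (y + 33.886)² = 43.5198736895²
eq2: (x − 18.510)² + (y + 30.531)² = 20.6831758493²
eq3: (x − 47.805)² + (y − 48.884)² = 93.5680514479²
eq1−eq2, eq1−eq3 (x²,y² cancel):
  128.092·x + 6.710·y = -480.840588
  186.682·x + 165.540·y = -5407.825657
det = 128.092·165.540 − 6.710·186.682 = 19951.713460
x = (-480.840588·165.540 − 6.710·-5407.825657) / 19951.713460 = -2.170833
y = (128.092·-5407.825657 − -480.840588·186.682) / 19951.713460 = -30.219706
|P − Q| = √((-2.170833 − -20.652)² + (-30.219706 − -23.181)²) = 19.776170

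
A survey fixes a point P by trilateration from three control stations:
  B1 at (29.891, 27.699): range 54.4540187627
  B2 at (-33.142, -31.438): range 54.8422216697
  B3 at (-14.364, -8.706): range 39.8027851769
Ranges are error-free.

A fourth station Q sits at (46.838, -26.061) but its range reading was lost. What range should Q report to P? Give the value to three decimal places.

eq1: (x − 29.891)² + (y − 27.699)² = 54.4540187627²
eq2: (x + 33.142)² + (y + 31.438)² = 54.8422216697²
eq3: (x + 14.364)² + (y + 8.706)² = 39.8027851769²
eq2−eq3, eq2−eq1 (x²,y² cancel):
  37.556·x + 45.464·y = -381.213506
  126.066·x + 118.274·y = -383.604408
det = 37.556·118.274 − 45.464·126.066 = -1289.566280
x = (-381.213506·118.274 − 45.464·-383.604408) / -1289.566280 = 21.439344
y = (37.556·-383.604408 − -381.213506·126.066) / -1289.566280 = -26.095142
|P − Q| = √((21.439344 − 46.838)² + (-26.095142 − -26.061)²) = 25.398679

25.399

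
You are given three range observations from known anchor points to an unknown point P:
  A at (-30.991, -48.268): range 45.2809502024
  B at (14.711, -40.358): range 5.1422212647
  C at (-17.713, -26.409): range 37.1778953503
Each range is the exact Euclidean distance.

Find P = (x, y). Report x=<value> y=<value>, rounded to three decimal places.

x=14.204 y=-45.475

eq1: (x + 30.991)² + (y + 48.268)² = 45.2809502024²
eq2: (x − 14.711)² + (y + 40.358)² = 5.1422212647²
eq3: (x + 17.713)² + (y + 26.409)² = 37.1778953503²
eq1−eq3, eq1−eq2 (x²,y² cancel):
  26.556·x + 43.718·y = -1610.887706
  91.404·x + 15.820·y = 578.861792
det = 26.556·15.820 − 43.718·91.404 = -3575.884152
x = (-1610.887706·15.820 − 43.718·578.861792) / -3575.884152 = 14.203738
y = (26.556·578.861792 − -1610.887706·91.404) / -3575.884152 = -45.475140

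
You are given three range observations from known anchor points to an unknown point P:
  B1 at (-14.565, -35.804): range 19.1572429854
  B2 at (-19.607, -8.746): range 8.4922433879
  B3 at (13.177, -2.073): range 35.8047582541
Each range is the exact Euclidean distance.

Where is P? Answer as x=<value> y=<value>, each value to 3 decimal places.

eq1: (x + 14.565)² + (y + 35.804)² = 19.1572429854²
eq2: (x + 19.607)² + (y + 8.746)² = 8.4922433879²
eq3: (x − 13.177)² + (y + 2.073)² = 35.8047582541²
eq1−eq2, eq1−eq3 (x²,y² cancel):
  -10.084·x + 54.116·y = -738.256915
  55.484·x + 67.462·y = -2231.115738
det = -10.084·67.462 − 54.116·55.484 = -3682.858952
x = (-738.256915·67.462 − 54.116·-2231.115738) / -3682.858952 = -19.260790
y = (-10.084·-2231.115738 − -738.256915·55.484) / -3682.858952 = -17.231183

x=-19.261 y=-17.231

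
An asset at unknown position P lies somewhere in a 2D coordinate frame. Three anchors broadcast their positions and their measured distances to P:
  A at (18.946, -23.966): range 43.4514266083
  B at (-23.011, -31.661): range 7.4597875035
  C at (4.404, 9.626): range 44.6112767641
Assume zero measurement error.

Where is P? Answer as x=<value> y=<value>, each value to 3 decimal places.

x=-24.504 y=-24.352

eq1: (x − 18.946)² + (y + 23.966)² = 43.4514266083²
eq2: (x + 23.011)² + (y + 31.661)² = 7.4597875035²
eq3: (x − 4.404)² + (y − 9.626)² = 44.6112767641²
eq3−eq1, eq3−eq2 (x²,y² cancel):
  29.084·x − 67.184·y = 923.404520
  -54.830·x − 82.574·y = 3354.387535
det = 29.084·-82.574 − -67.184·-54.830 = -6085.280936
x = (923.404520·-82.574 − -67.184·3354.387535) / -6085.280936 = -24.503711
y = (29.084·3354.387535 − 923.404520·-54.830) / -6085.280936 = -24.352085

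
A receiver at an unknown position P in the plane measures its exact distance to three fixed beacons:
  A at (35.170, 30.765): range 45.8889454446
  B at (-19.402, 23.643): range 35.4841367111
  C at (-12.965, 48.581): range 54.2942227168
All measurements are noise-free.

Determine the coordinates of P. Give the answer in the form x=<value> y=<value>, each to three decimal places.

x=4.065 y=-2.973

eq1: (x − 35.170)² + (y − 30.765)² = 45.8889454446²
eq2: (x + 19.402)² + (y − 23.643)² = 35.4841367111²
eq3: (x + 12.965)² + (y − 48.581)² = 54.2942227168²
eq2−eq3, eq2−eq1 (x²,y² cancel):
  12.874·x + 49.876·y = -95.962929
  109.144·x + 14.244·y = 401.313716
det = 12.874·14.244 − 49.876·109.144 = -5260.288888
x = (-95.962929·14.244 − 49.876·401.313716) / -5260.288888 = 4.064951
y = (12.874·401.313716 − -95.962929·109.144) / -5260.288888 = -2.973276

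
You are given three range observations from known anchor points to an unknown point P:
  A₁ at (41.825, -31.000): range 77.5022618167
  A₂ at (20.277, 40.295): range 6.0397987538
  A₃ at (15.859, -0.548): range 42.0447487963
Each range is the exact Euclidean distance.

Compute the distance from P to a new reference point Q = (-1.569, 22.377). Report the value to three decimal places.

24.860

eq1: (x − 41.825)² + (y + 31.000)² = 77.5022618167²
eq2: (x − 20.277)² + (y − 40.295)² = 6.0397987538²
eq3: (x − 15.859)² + (y + 0.548)² = 42.0447487963²
eq2−eq1, eq2−eq3 (x²,y² cancel):
  43.096·x − 142.590·y = -5294.634547
  -8.836·x − 81.686·y = -3514.317301
det = 43.096·-81.686 − -142.590·-8.836 = -4780.265096
x = (-5294.634547·-81.686 − -142.590·-3514.317301) / -4780.265096 = 14.352548
y = (43.096·-3514.317301 − -5294.634547·-8.836) / -4780.265096 = 41.469752
|P − Q| = √((14.352548 − -1.569)² + (41.469752 − 22.377)²) = 24.860187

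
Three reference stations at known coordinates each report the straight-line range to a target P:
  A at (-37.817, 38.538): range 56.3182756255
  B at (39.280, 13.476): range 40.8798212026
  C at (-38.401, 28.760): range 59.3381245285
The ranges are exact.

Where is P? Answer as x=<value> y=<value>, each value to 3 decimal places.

eq1: (x + 37.817)² + (y − 38.538)² = 56.3182756255²
eq2: (x − 39.280)² + (y − 13.476)² = 40.8798212026²
eq3: (x + 38.401)² + (y − 28.760)² = 59.3381245285²
eq1−eq2, eq1−eq3 (x²,y² cancel):
  154.194·x − 50.124·y = 309.806431
  -1.168·x − 19.556·y = -962.793385
det = 154.194·-19.556 − -50.124·-1.168 = -3073.962696
x = (309.806431·-19.556 − -50.124·-962.793385) / -3073.962696 = 17.670231
y = (154.194·-962.793385 − 309.806431·-1.168) / -3073.962696 = 48.177263

x=17.670 y=48.177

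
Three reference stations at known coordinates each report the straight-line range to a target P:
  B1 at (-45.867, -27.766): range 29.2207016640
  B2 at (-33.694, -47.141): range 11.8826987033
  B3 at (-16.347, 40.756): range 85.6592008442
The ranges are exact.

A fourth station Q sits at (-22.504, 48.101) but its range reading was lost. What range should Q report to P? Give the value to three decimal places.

eq1: (x + 45.867)² + (y + 27.766)² = 29.2207016640²
eq2: (x + 33.694)² + (y + 47.141)² = 11.8826987033²
eq3: (x + 16.347)² + (y − 40.756)² = 85.6592008442²
eq3−eq2, eq3−eq1 (x²,y² cancel):
  -34.694·x − 175.794·y = 8625.583733
  -59.040·x − 137.044·y = 7430.105784
det = -34.694·-137.044 − -175.794·-59.040 = -5624.273224
x = (8625.583733·-137.044 − -175.794·7430.105784) / -5624.273224 = -22.062143
y = (-34.694·7430.105784 − 8625.583733·-59.040) / -5624.273224 = -44.712332
|P − Q| = √((-22.062143 − -22.504)² + (-44.712332 − 48.101)²) = 92.814384

92.814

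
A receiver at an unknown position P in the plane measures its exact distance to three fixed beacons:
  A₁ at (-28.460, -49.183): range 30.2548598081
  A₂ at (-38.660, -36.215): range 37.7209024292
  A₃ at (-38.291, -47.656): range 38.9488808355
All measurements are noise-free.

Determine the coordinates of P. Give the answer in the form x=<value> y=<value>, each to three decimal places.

x=-0.941 y=-36.610

eq1: (x + 28.460)² + (y + 49.183)² = 30.2548598081²
eq2: (x + 38.660)² + (y + 36.215)² = 37.7209024292²
eq3: (x + 38.291)² + (y + 47.656)² = 38.9488808355²
eq2−eq1, eq2−eq3 (x²,y² cancel):
  20.400·x − 25.936·y = 930.327202
  0.738·x − 22.882·y = 837.024354
det = 20.400·-22.882 − -25.936·0.738 = -447.652032
x = (930.327202·-22.882 − -25.936·837.024354) / -447.652032 = -0.941170
y = (20.400·837.024354 − 930.327202·0.738) / -447.652032 = -36.610390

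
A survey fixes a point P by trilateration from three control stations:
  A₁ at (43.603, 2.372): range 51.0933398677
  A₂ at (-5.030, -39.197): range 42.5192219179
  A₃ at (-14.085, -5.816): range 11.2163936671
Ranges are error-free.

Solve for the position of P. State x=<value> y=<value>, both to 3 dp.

eq1: (x − 43.603)² + (y − 2.372)² = 51.0933398677²
eq2: (x + 5.030)² + (y + 39.197)² = 42.5192219179²
eq3: (x + 14.085)² + (y + 5.816)² = 11.2163936671²
eq2−eq1, eq2−eq3 (x²,y² cancel):
  97.266·x + 83.138·y = -457.502862
  -18.110·x + 66.762·y = 352.584118
det = 97.266·66.762 − 83.138·-18.110 = 7999.301872
x = (-457.502862·66.762 − 83.138·352.584118) / 7999.301872 = -7.482771
y = (97.266·352.584118 − -457.502862·-18.110) / 7999.301872 = 3.251417

x=-7.483 y=3.251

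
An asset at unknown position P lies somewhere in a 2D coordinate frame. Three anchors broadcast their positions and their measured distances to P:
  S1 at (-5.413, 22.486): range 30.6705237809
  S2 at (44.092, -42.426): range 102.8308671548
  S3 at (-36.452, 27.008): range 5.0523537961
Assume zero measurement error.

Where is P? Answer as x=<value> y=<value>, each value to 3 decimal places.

x=-36.079 y=21.969

eq1: (x + 5.413)² + (y − 22.486)² = 30.6705237809²
eq2: (x − 44.092)² + (y + 42.426)² = 102.8308671548²
eq3: (x + 36.452)² + (y − 27.008)² = 5.0523537961²
eq1−eq2, eq1−eq3 (x²,y² cancel):
  99.010·x − 129.824·y = -6424.357036
  -62.078·x + 9.044·y = 2438.414353
det = 99.010·9.044 − -129.824·-62.078 = -7163.767832
x = (-6424.357036·9.044 − -129.824·2438.414353) / -7163.767832 = -36.079173
y = (99.010·2438.414353 − -6424.357036·-62.078) / -7163.767832 = 21.969421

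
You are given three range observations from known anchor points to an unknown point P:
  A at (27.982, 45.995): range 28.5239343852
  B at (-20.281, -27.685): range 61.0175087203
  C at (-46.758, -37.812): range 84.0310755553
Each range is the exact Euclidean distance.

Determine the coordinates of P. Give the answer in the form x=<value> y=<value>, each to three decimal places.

x=6.637 y=27.074

eq1: (x − 27.982)² + (y − 45.995)² = 28.5239343852²
eq2: (x + 20.281)² + (y + 27.685)² = 61.0175087203²
eq3: (x + 46.758)² + (y + 37.812)² = 84.0310755553²
eq3−eq2, eq3−eq1 (x²,y² cancel):
  52.954·x + 20.254·y = 899.805567
  149.480·x + 167.614·y = 5530.081267
det = 52.954·167.614 − 20.254·149.480 = 5848.263836
x = (899.805567·167.614 − 20.254·5530.081267) / 5848.263836 = 6.636798
y = (52.954·5530.081267 − 899.805567·149.480) / 5848.263836 = 27.074187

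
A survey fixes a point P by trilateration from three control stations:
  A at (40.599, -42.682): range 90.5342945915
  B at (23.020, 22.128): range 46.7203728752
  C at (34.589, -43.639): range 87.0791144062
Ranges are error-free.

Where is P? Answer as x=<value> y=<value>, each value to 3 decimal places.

eq1: (x − 40.599)² + (y + 42.682)² = 90.5342945915²
eq2: (x − 23.020)² + (y − 22.128)² = 46.7203728752²
eq3: (x − 34.589)² + (y + 43.639)² = 87.0791144062²
eq1−eq3, eq1−eq2 (x²,y² cancel):
  -12.020·x − 1.914·y = 244.415648
  -35.158·x + 129.620·y = 3563.202115
det = -12.020·129.620 − -1.914·-35.158 = -1625.324812
x = (244.415648·129.620 − -1.914·3563.202115) / -1625.324812 = -23.688265
y = (-12.020·3563.202115 − 244.415648·-35.158) / -1625.324812 = 21.064420

x=-23.688 y=21.064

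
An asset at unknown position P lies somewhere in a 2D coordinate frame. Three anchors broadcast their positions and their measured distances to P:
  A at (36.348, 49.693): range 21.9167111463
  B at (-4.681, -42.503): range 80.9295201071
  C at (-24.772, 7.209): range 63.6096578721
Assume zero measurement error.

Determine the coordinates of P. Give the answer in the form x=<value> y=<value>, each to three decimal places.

eq1: (x − 36.348)² + (y − 49.693)² = 21.9167111463²
eq2: (x + 4.681)² + (y + 42.503)² = 80.9295201071²
eq3: (x + 24.772)² + (y − 7.209)² = 63.6096578721²
eq1−eq2, eq1−eq3 (x²,y² cancel):
  -82.058·x − 184.392·y = -8031.399580
  -122.240·x − 84.968·y = -6690.796035
det = -82.058·-84.968 − -184.392·-122.240 = -15567.773936
x = (-8031.399580·-84.968 − -184.392·-6690.796035) / -15567.773936 = 35.414010
y = (-82.058·-6690.796035 − -8031.399580·-122.240) / -15567.773936 = 27.796199

x=35.414 y=27.796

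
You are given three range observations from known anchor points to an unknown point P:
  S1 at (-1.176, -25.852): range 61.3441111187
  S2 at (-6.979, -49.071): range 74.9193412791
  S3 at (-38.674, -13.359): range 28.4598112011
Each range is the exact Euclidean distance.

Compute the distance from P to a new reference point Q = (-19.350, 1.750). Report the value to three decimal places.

31.213

eq1: (x + 1.176)² + (y + 25.852)² = 61.3441111187²
eq2: (x + 6.979)² + (y + 49.071)² = 74.9193412791²
eq3: (x + 38.674)² + (y + 13.359)² = 28.4598112011²
eq3−eq2, eq3−eq1 (x²,y² cancel):
  63.390·x − 71.424·y = -4020.418519
  74.996·x − 24.986·y = -3957.571392
det = 63.390·-24.986 − -71.424·74.996 = 3772.651764
x = (-4020.418519·-24.986 − -71.424·-3957.571392) / 3772.651764 = -48.297965
y = (63.390·-3957.571392 − -4020.418519·74.996) / 3772.651764 = 13.424207
|P − Q| = √((-48.297965 − -19.350)² + (13.424207 − 1.750)²) = 31.213327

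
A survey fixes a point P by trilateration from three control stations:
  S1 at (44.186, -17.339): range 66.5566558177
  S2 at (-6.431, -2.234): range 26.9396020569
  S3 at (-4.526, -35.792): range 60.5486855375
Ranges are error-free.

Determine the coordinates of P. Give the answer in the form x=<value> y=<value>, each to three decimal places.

eq1: (x − 44.186)² + (y + 17.339)² = 66.5566558177²
eq2: (x + 6.431)² + (y + 2.234)² = 26.9396020569²
eq3: (x + 4.526)² + (y + 35.792)² = 60.5486855375²
eq3−eq2, eq3−eq1 (x²,y² cancel):
  -3.810·x + 67.116·y = 1685.197738
  97.424·x + 36.906·y = 187.846464
det = -3.810·36.906 − 67.116·97.424 = -6679.321044
x = (1685.197738·36.906 − 67.116·187.846464) / -6679.321044 = -7.423869
y = (-3.810·187.846464 − 1685.197738·97.424) / -6679.321044 = 24.687300

x=-7.424 y=24.687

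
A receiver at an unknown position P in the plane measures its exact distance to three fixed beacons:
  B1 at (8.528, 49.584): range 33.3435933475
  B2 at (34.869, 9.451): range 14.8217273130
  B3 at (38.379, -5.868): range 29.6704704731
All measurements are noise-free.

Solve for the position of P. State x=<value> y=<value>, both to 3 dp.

eq1: (x − 8.528)² + (y − 49.584)² = 33.3435933475²
eq2: (x − 34.869)² + (y − 9.451)² = 14.8217273130²
eq3: (x − 38.379)² + (y + 5.868)² = 29.6704704731²
eq2−eq3, eq2−eq1 (x²,y² cancel):
  7.020·x − 30.638·y = -458.440715
  -52.682·x + 80.266·y = 334.019661
det = 7.020·80.266 − -30.638·-52.682 = -1050.603796
x = (-458.440715·80.266 − -30.638·334.019661) / -1050.603796 = 25.284040
y = (7.020·334.019661 − -458.440715·-52.682) / -1050.603796 = 20.756403

x=25.284 y=20.756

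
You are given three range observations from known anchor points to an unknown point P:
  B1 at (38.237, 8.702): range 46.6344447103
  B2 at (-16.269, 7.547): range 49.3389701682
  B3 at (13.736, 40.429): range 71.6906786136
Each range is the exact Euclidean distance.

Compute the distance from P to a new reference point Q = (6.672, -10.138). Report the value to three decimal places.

22.423

eq1: (x − 38.237)² + (y − 8.702)² = 46.6344447103²
eq2: (x + 16.269)² + (y − 7.547)² = 49.3389701682²
eq3: (x − 13.736)² + (y − 40.429)² = 71.6906786136²
eq3−eq2, eq3−eq1 (x²,y² cancel):
  -60.010·x − 65.764·y = 1203.675256
  49.002·x − 63.454·y = 2679.393203
det = -60.010·-63.454 − -65.764·49.002 = 7030.442068
x = (1203.675256·-63.454 − -65.764·2679.393203) / 7030.442068 = 14.199620
y = (-60.010·2679.393203 − 1203.675256·49.002) / 7030.442068 = -31.260179
|P − Q| = √((14.199620 − 6.672)² + (-31.260179 − -10.138)²) = 22.423459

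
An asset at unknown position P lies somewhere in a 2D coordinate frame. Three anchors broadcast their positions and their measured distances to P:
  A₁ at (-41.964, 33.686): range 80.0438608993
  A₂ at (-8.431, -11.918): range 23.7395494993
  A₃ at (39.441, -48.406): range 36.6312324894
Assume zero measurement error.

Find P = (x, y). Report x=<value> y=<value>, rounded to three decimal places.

eq1: (x + 41.964)² + (y − 33.686)² = 80.0438608993²
eq2: (x + 8.431)² + (y + 11.918)² = 23.7395494993²
eq3: (x − 39.441)² + (y + 48.406)² = 36.6312324894²
eq1−eq2, eq1−eq3 (x²,y² cancel):
  67.066·x − 91.208·y = 3160.850050
  162.810·x − 164.184·y = 6068.181899
det = 67.066·-164.184 − -91.208·162.810 = 3838.410336
x = (3160.850050·-164.184 − -91.208·6068.181899) / 3838.410336 = 8.989589
y = (67.066·6068.181899 − 3160.850050·162.810) / 3838.410336 = -28.045284

x=8.990 y=-28.045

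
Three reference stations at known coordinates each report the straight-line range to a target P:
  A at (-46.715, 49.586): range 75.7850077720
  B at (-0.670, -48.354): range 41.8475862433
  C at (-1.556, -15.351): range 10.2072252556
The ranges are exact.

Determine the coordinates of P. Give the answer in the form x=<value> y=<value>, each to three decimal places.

eq1: (x + 46.715)² + (y − 49.586)² = 75.7850077720²
eq2: (x + 0.670)² + (y + 48.354)² = 41.8475862433²
eq3: (x + 1.556)² + (y + 15.351)² = 10.2072252556²
eq3−eq1, eq3−eq2 (x²,y² cancel):
  -90.318·x + 129.874·y = -1236.191672
  1.772·x − 66.006·y = 453.450852
det = -90.318·-66.006 − 129.874·1.772 = 5731.393180
x = (-1236.191672·-66.006 − 129.874·453.450852) / 5731.393180 = 3.961444
y = (-90.318·453.450852 − -1236.191672·1.772) / 5731.393180 = -6.763494

x=3.961 y=-6.763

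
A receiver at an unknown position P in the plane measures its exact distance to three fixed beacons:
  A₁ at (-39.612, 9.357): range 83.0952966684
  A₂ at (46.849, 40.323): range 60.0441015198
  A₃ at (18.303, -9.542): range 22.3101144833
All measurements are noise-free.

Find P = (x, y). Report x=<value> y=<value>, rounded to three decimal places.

x=38.448 y=-19.130

eq1: (x + 39.612)² + (y − 9.357)² = 83.0952966684²
eq2: (x − 46.849)² + (y − 40.323)² = 60.0441015198²
eq3: (x − 18.303)² + (y + 9.542)² = 22.3101144833²
eq3−eq1, eq3−eq2 (x²,y² cancel):
  -115.830·x + 37.798·y = -5176.472700
  57.092·x + 99.730·y = 287.170638
det = -115.830·99.730 − 37.798·57.092 = -13709.689316
x = (-5176.472700·99.730 − 37.798·287.170638) / -13709.689316 = 38.447560
y = (-115.830·287.170638 − -5176.472700·57.092) / -13709.689316 = -19.130427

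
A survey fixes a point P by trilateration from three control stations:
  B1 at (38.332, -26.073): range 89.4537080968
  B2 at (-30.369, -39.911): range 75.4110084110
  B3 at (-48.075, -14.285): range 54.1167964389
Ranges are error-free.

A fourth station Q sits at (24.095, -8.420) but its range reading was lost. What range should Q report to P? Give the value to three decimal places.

67.048

eq1: (x − 38.332)² + (y + 26.073)² = 89.4537080968²
eq2: (x + 30.369)² + (y + 39.911)² = 75.4110084110²
eq3: (x + 48.075)² + (y + 14.285)² = 54.1167964389²
eq2−eq1, eq2−eq3 (x²,y² cancel):
  137.402·x + 27.676·y = -2681.166232
  -35.412·x + 51.252·y = 2758.295301
det = 137.402·51.252 − 27.676·-35.412 = 8022.189816
x = (-2681.166232·51.252 − 27.676·2758.295301) / 8022.189816 = -26.645307
y = (137.402·2758.295301 − -2681.166232·-35.412) / 8022.189816 = 35.408017
|P − Q| = √((-26.645307 − 24.095)² + (35.408017 − -8.420)²) = 67.048295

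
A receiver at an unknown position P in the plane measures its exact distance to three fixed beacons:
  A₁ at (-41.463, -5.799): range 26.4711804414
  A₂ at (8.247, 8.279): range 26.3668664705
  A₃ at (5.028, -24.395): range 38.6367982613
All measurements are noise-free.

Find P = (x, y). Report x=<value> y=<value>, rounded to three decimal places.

eq1: (x + 41.463)² + (y + 5.799)² = 26.4711804414²
eq2: (x − 8.247)² + (y − 8.279)² = 26.3668664705²
eq3: (x − 5.028)² + (y + 24.395)² = 38.6367982613²
eq2−eq1, eq2−eq3 (x²,y² cancel):
  -99.420·x − 28.156·y = 1610.742174
  -6.438·x − 65.348·y = -313.748573
det = -99.420·-65.348 − -28.156·-6.438 = 6315.629832
x = (1610.742174·-65.348 − -28.156·-313.748573) / 6315.629832 = -18.065132
y = (-99.420·-313.748573 − 1610.742174·-6.438) / 6315.629832 = 6.580950

x=-18.065 y=6.581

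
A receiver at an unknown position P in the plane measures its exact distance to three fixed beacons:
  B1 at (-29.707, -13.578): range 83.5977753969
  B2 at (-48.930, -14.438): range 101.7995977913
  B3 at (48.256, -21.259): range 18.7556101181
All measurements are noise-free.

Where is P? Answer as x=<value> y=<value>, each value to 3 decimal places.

x=49.617 y=-39.965

eq1: (x + 29.707)² + (y + 13.578)² = 83.5977753969²
eq2: (x + 48.930)² + (y + 14.438)² = 101.7995977913²
eq3: (x − 48.256)² + (y + 21.259)² = 18.7556101181²
eq3−eq1, eq3−eq2 (x²,y² cancel):
  -155.926·x + 15.362·y = -8350.533824
  -194.372·x + 13.642·y = -10189.371073
det = -155.926·13.642 − 15.362·-194.372 = 858.800172
x = (-8350.533824·13.642 − 15.362·-10189.371073) / 858.800172 = 49.617056
y = (-155.926·-10189.371073 − -8350.533824·-194.372) / 858.800172 = -39.965160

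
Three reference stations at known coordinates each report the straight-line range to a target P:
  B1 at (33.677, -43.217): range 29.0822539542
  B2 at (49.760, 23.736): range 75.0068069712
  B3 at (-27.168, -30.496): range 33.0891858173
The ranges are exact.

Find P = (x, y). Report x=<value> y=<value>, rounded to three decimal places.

x=5.335 y=-36.699

eq1: (x − 33.677)² + (y + 43.217)² = 29.0822539542²
eq2: (x − 49.760)² + (y − 23.736)² = 75.0068069712²
eq3: (x + 27.168)² + (y + 30.496)² = 33.0891858173²
eq2−eq1, eq2−eq3 (x²,y² cancel):
  -32.166·x − 133.906·y = 4742.637719
  -153.856·x − 108.464·y = 3159.777818
det = -32.166·-108.464 − -133.906·-153.856 = -17113.388512
x = (4742.637719·-108.464 − -133.906·3159.777818) / -17113.388512 = 5.334551
y = (-32.166·3159.777818 − 4742.637719·-153.856) / -17113.388512 = -36.699094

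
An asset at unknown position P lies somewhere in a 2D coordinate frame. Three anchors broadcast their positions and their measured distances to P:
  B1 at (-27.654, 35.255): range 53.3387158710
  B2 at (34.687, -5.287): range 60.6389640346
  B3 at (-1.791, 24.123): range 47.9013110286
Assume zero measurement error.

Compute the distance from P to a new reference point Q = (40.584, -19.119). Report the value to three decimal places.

eq1: (x + 27.654)² + (y − 35.255)² = 53.3387158710²
eq2: (x − 34.687)² + (y + 5.287)² = 60.6389640346²
eq3: (x + 1.791)² + (y − 24.123)² = 47.9013110286²
eq3−eq2, eq3−eq1 (x²,y² cancel):
  72.956·x − 58.820·y = -736.534833
  -51.726·x + 22.264·y = 872.048918
det = 72.956·22.264 − -58.820·-51.726 = -1418.230936
x = (-736.534833·22.264 − -58.820·872.048918) / -1418.230936 = -24.605094
y = (72.956·872.048918 − -736.534833·-51.726) / -1418.230936 = -17.996505
|P − Q| = √((-24.605094 − 40.584)² + (-17.996505 − -19.119)²) = 65.198758

65.199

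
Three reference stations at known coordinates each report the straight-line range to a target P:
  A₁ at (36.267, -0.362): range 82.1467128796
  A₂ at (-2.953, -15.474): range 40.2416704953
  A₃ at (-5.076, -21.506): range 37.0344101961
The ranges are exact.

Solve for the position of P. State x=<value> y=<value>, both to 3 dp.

eq1: (x − 36.267)² + (y + 0.362)² = 82.1467128796²
eq2: (x + 2.953)² + (y + 15.474)² = 40.2416704953²
eq3: (x + 5.076)² + (y + 21.506)² = 37.0344101961²
eq2−eq1, eq2−eq3 (x²,y² cancel):
  78.440·x + 30.224·y = -4061.428945
  -4.246·x − 12.064·y = 487.953433
det = 78.440·-12.064 − 30.224·-4.246 = -817.969056
x = (-4061.428945·-12.064 − 30.224·487.953433) / -817.969056 = -41.870990
y = (78.440·487.953433 − -4061.428945·-4.246) / -817.969056 = -25.710312

x=-41.871 y=-25.710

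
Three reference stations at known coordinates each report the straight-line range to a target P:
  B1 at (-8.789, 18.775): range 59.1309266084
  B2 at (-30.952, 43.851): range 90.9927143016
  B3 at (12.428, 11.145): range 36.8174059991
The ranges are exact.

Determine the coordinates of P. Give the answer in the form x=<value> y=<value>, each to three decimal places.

x=44.229 y=-7.408

eq1: (x + 8.789)² + (y − 18.775)² = 59.1309266084²
eq2: (x + 30.952)² + (y − 43.851)² = 90.9927143016²
eq3: (x − 12.428)² + (y − 11.145)² = 36.8174059991²
eq3−eq2, eq3−eq1 (x²,y² cancel):
  -86.760·x + 65.412·y = -4321.882375
  -42.434·x + 15.260·y = -1989.864160
det = -86.760·15.260 − 65.412·-42.434 = 1451.735208
x = (-4321.882375·15.260 − 65.412·-1989.864160) / 1451.735208 = 44.229188
y = (-86.760·-1989.864160 − -4321.882375·-42.434) / 1451.735208 = -7.407785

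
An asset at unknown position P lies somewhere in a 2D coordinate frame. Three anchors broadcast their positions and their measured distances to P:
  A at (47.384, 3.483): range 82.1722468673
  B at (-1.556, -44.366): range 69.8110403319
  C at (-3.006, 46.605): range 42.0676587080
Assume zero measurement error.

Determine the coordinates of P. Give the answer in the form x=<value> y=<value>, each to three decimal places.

eq1: (x − 47.384)² + (y − 3.483)² = 82.1722468673²
eq2: (x + 1.556)² + (y + 44.366)² = 69.8110403319²
eq3: (x + 3.006)² + (y − 46.605)² = 42.0676587080²
eq1−eq3, eq1−eq2 (x²,y² cancel):
  -100.780·x + 86.244·y = 4906.277562
  -97.880·x − 95.698·y = 1592.085150
det = -100.780·-95.698 − 86.244·-97.880 = 18086.007160
x = (4906.277562·-95.698 − 86.244·1592.085150) / 18086.007160 = -33.552389
y = (-100.780·1592.085150 − 4906.277562·-97.880) / 18086.007160 = 17.680857

x=-33.552 y=17.681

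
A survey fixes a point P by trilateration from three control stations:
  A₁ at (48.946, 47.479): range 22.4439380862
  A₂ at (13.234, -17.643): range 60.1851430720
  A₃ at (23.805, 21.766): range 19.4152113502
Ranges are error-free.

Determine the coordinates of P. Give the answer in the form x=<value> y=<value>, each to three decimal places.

eq1: (x − 48.946)² + (y − 47.479)² = 22.4439380862²
eq2: (x − 13.234)² + (y + 17.643)² = 60.1851430720²
eq3: (x − 23.805)² + (y − 21.766)² = 19.4152113502²
eq1−eq3, eq1−eq2 (x²,y² cancel):
  -50.282·x − 51.426·y = -3482.749651
  -71.424·x − 130.244·y = -7282.073242
det = -50.282·-130.244 − -51.426·-71.424 = 2875.878184
x = (-3482.749651·-130.244 − -51.426·-7282.073242) / 2875.878184 = 27.511369
y = (-50.282·-7282.073242 − -3482.749651·-71.424) / 2875.878184 = 40.824155

x=27.511 y=40.824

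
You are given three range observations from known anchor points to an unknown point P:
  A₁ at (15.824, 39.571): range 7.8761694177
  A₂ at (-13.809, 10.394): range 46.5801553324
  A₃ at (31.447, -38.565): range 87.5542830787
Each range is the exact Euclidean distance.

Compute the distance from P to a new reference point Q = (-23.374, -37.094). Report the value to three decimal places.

eq1: (x − 15.824)² + (y − 39.571)² = 7.8761694177²
eq2: (x + 13.809)² + (y − 10.394)² = 46.5801553324²
eq3: (x − 31.447)² + (y + 38.565)² = 87.5542830787²
eq2−eq1, eq2−eq3 (x²,y² cancel):
  59.266·x + 58.354·y = 3625.216126
  90.512·x − 97.918·y = -3318.592298
det = 59.266·-97.918 − 58.354·90.512 = -11084.945436
x = (3625.216126·-97.918 − 58.354·-3318.592298) / -11084.945436 = 14.553141
y = (59.266·-3318.592298 − 3625.216126·90.512) / -11084.945436 = 47.343964
|P − Q| = √((14.553141 − -23.374)² + (47.343964 − -37.094)²) = 92.564776

92.565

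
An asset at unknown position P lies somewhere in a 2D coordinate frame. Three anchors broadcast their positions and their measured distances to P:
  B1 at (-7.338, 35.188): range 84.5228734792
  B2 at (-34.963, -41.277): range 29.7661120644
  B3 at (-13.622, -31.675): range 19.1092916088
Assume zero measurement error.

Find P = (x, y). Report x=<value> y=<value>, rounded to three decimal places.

eq1: (x + 7.338)² + (y − 35.188)² = 84.5228734792²
eq2: (x + 34.963)² + (y + 41.277)² = 29.7661120644²
eq3: (x + 13.622)² + (y + 31.675)² = 19.1092916088²
eq2−eq3, eq2−eq1 (x²,y² cancel):
  42.682·x + 19.204·y = -1216.481187
  55.250·x + 152.930·y = -7892.255224
det = 42.682·152.930 − 19.204·55.250 = 5466.337260
x = (-1216.481187·152.930 − 19.204·-7892.255224) / 5466.337260 = -6.306526
y = (42.682·-7892.255224 − -1216.481187·55.250) / 5466.337260 = -49.328579

x=-6.307 y=-49.329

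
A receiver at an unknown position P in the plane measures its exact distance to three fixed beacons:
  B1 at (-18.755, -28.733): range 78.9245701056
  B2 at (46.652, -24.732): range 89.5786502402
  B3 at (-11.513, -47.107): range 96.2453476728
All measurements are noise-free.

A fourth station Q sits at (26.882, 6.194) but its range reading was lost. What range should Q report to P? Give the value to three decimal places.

52.917

eq1: (x + 18.755)² + (y + 28.733)² = 78.9245701056²
eq2: (x − 46.652)² + (y + 24.732)² = 89.5786502402²
eq3: (x + 11.513)² + (y + 47.107)² = 96.2453476728²
eq3−eq1, eq3−eq2 (x²,y² cancel):
  -14.484·x + 36.748·y = 1859.795878
  116.330·x + 44.750·y = 1675.294680
det = -14.484·44.750 − 36.748·116.330 = -4923.053840
x = (1859.795878·44.750 − 36.748·1675.294680) / -4923.053840 = -4.400142
y = (-14.484·1675.294680 − 1859.795878·116.330) / -4923.053840 = 48.875156
|P − Q| = √((-4.400142 − 26.882)² + (48.875156 − 6.194)²) = 52.917421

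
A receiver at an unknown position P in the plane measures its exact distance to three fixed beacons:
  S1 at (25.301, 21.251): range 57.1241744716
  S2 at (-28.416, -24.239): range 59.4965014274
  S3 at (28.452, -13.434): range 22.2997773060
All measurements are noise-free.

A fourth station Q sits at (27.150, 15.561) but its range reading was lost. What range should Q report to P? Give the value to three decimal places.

eq1: (x − 25.301)² + (y − 21.251)² = 57.1241744716²
eq2: (x + 28.416)² + (y + 24.239)² = 59.4965014274²
eq3: (x − 28.452)² + (y + 13.434)² = 22.2997773060²
eq3−eq2, eq3−eq1 (x²,y² cancel):
  -113.736·x − 21.610·y = -2637.544097
  -6.302·x + 69.370·y = -2664.134299
det = -113.736·69.370 − -21.610·-6.302 = -8026.052540
x = (-2637.544097·69.370 − -21.610·-2664.134299) / -8026.052540 = 29.969699
y = (-113.736·-2664.134299 − -2637.544097·-6.302) / -8026.052540 = -35.682071
|P − Q| = √((29.969699 − 27.150)² + (-35.682071 − 15.561)²) = 51.320591

51.321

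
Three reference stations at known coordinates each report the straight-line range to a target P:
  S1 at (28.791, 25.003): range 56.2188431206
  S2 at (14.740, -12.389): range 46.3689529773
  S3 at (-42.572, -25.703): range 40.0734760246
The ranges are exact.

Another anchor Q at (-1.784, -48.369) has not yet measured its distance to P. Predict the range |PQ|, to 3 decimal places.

63.551

eq1: (x − 28.791)² + (y − 25.003)² = 56.2188431206²
eq2: (x − 14.740)² + (y + 12.389)² = 46.3689529773²
eq3: (x + 42.572)² + (y + 25.703)² = 40.0734760246²
eq3−eq2, eq3−eq1 (x²,y² cancel):
  114.624·x + 26.628·y = -2646.460792
  142.726·x + 101.412·y = -2573.622544
det = 114.624·101.412 − 26.628·142.726 = 7823.741160
x = (-2646.460792·101.412 − 26.628·-2573.622544) / 7823.741160 = -25.544360
y = (114.624·-2573.622544 − -2646.460792·142.726) / 7823.741160 = 10.572928
|P − Q| = √((-25.544360 − -1.784)² + (10.572928 − -48.369)²) = 63.550811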